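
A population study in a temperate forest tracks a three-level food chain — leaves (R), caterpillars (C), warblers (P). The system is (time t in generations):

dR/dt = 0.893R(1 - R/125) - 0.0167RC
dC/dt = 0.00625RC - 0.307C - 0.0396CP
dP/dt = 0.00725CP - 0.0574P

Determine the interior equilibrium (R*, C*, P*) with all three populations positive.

From dP/dt = 0: 0.00725C* = 0.0574, so C* = 7.92.
From dR/dt = 0: 0.893(1 - R*/125) = 0.0167·7.92, giving R* = 125·(1 - 0.148) = 106.
From dC/dt = 0: 0.00625·106 - 0.307 = 0.0396P*, so P* = 0.359/0.0396 = 9.05.

R* ≈ 106, C* ≈ 7.92, P* ≈ 9.05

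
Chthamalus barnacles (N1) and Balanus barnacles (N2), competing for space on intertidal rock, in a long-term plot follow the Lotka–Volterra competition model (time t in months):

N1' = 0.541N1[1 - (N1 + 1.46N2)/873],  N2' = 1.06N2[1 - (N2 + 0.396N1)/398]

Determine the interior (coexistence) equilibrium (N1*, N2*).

N1* ≈ 692, N2* ≈ 124

Setting both brackets to zero gives the nullclines N1 + 1.46N2 = 873 and 0.396N1 + N2 = 398.
Substituting N2 = 398 - 0.396N1 into the first: N1(1 - 1.46·0.396) = 873 - 1.46·398.
So N1* = 292/0.422 = 692, and then N2* = 398 - 0.396·692 = 124.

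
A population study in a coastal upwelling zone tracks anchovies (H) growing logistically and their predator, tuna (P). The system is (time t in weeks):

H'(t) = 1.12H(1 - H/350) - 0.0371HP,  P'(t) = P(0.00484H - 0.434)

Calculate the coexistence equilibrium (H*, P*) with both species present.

H* ≈ 89.7, P* ≈ 22.5

From dP/dt = 0 with P > 0: 0.00484H* = 0.434, so H* = 89.7.
Substitute into dH/dt = 0: 1.12(1 - 89.7/350) = 0.0371P*.
The bracket is 0.744, giving P* = 0.833/0.0371 = 22.5.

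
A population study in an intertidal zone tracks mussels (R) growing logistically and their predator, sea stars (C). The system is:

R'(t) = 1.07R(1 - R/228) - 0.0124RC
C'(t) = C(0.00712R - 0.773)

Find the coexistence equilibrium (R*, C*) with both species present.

From dC/dt = 0 with C > 0: 0.00712R* = 0.773, so R* = 109.
Substitute into dR/dt = 0: 1.07(1 - 109/228) = 0.0124C*.
The bracket is 0.524, giving C* = 0.56/0.0124 = 45.2.

R* ≈ 109, C* ≈ 45.2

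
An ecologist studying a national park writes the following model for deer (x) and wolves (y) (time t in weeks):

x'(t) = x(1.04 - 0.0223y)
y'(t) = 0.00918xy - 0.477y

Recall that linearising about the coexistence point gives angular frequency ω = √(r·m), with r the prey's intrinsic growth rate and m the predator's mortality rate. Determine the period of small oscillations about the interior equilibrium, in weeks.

T ≈ 8.92 weeks

Here r = 1.04 and m = 0.477, so r·m = 0.496.
ω = √0.496 = 0.704 per week, hence T = 2π/ω ≈ 8.92 weeks.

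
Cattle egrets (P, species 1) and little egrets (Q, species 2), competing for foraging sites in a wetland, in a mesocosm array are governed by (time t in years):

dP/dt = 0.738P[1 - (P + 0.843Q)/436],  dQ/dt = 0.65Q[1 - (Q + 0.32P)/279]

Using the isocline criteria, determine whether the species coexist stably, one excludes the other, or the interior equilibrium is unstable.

stable coexistence

Compare the nullcline intercepts: K1/α12 = 436/0.843 = 517 > K2 = 279; K2/α21 = 279/0.32 = 872 > K1 = 436.
Since both inequalities hold, each species can invade when rare, so the interior equilibrium is stable.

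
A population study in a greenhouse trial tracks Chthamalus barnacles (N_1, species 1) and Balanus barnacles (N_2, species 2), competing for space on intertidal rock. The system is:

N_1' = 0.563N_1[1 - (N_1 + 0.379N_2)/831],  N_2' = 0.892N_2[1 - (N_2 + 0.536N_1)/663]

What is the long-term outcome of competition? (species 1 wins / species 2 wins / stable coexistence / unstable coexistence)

Compare the nullcline intercepts: K1/α12 = 831/0.379 = 2190 > K2 = 663; K2/α21 = 663/0.536 = 1240 > K1 = 831.
Since both inequalities hold, each species can invade when rare, so the interior equilibrium is stable.

stable coexistence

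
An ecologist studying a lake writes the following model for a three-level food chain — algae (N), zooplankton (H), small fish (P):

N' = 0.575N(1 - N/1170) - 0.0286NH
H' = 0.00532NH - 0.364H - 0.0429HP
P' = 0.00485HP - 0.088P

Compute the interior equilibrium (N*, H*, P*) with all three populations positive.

From dP/dt = 0: 0.00485H* = 0.088, so H* = 18.1.
From dN/dt = 0: 0.575(1 - N*/1170) = 0.0286·18.1, giving N* = 1170·(1 - 0.902) = 114.
From dH/dt = 0: 0.00532·114 - 0.364 = 0.0429P*, so P* = 0.243/0.0429 = 5.66.

N* ≈ 114, H* ≈ 18.1, P* ≈ 5.66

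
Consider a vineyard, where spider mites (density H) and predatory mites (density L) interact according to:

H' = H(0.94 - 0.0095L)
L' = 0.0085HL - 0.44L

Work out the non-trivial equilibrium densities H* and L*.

H* ≈ 51.8, L* ≈ 98.9

Set dL/dt = 0 with L > 0: 0.0085H - 0.44 = 0, so H* = 0.44/0.0085 = 51.8.
Set dH/dt = 0 with H > 0: 0.94 - 0.0095L = 0, so L* = 0.94/0.0095 = 98.9.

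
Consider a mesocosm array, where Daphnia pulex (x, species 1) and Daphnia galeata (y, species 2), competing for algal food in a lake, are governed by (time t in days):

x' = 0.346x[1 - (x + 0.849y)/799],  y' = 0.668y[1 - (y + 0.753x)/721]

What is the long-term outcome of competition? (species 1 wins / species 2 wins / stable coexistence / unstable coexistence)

stable coexistence

Compare the nullcline intercepts: K1/α12 = 799/0.849 = 941 > K2 = 721; K2/α21 = 721/0.753 = 958 > K1 = 799.
Since both inequalities hold, each species can invade when rare, so the interior equilibrium is stable.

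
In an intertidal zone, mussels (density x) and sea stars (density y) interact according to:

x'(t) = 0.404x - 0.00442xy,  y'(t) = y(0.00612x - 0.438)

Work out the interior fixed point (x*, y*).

Set dy/dt = 0 with y > 0: 0.00612x - 0.438 = 0, so x* = 0.438/0.00612 = 71.6.
Set dx/dt = 0 with x > 0: 0.404 - 0.00442y = 0, so y* = 0.404/0.00442 = 91.4.

x* ≈ 71.6, y* ≈ 91.4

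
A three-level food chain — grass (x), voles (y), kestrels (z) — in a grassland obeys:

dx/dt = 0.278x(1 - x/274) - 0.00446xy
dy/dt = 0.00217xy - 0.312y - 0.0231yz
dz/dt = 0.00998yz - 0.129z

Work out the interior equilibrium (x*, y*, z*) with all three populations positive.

From dz/dt = 0: 0.00998y* = 0.129, so y* = 12.9.
From dx/dt = 0: 0.278(1 - x*/274) = 0.00446·12.9, giving x* = 274·(1 - 0.207) = 217.
From dy/dt = 0: 0.00217·217 - 0.312 = 0.0231z*, so z* = 0.159/0.0231 = 6.9.

x* ≈ 217, y* ≈ 12.9, z* ≈ 6.9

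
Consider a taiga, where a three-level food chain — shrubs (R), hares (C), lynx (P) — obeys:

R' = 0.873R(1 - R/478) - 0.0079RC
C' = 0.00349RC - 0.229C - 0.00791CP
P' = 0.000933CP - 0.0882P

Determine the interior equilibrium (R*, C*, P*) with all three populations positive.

R* ≈ 69.1, C* ≈ 94.5, P* ≈ 1.53

From dP/dt = 0: 0.000933C* = 0.0882, so C* = 94.5.
From dR/dt = 0: 0.873(1 - R*/478) = 0.0079·94.5, giving R* = 478·(1 - 0.855) = 69.1.
From dC/dt = 0: 0.00349·69.1 - 0.229 = 0.00791P*, so P* = 0.0121/0.00791 = 1.53.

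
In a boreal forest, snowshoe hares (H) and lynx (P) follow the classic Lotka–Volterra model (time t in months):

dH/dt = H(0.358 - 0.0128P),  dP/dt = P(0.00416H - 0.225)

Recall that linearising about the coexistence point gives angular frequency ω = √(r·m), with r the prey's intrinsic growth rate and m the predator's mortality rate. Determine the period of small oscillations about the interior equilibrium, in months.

Here r = 0.358 and m = 0.225, so r·m = 0.0805.
ω = √0.0805 = 0.284 per month, hence T = 2π/ω ≈ 22.1 months.

T ≈ 22.1 months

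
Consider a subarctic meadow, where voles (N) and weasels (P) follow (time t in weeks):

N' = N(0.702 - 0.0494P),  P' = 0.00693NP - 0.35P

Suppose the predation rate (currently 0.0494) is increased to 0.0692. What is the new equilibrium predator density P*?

P* ≈ 10.1

At the interior fixed point, setting dN/dt = 0 with N > 0 fixes P* = (prey growth rate)/(NP coefficient) — independent of the other coefficients.
With the change, P* = 0.702/0.0692 = 10.1; it falls from 14.2.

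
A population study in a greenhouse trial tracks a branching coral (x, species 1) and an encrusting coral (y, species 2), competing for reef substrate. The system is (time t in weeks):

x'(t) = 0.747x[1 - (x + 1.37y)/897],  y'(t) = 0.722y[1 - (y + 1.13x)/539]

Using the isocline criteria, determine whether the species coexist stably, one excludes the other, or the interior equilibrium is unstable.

Compare the nullcline intercepts: K1/α12 = 897/1.37 = 655 > K2 = 539; K2/α21 = 539/1.13 = 477 < K1 = 897.
Since the inequalities point opposite ways, species 1 can invade but species 2 cannot.

species 1 excludes species 2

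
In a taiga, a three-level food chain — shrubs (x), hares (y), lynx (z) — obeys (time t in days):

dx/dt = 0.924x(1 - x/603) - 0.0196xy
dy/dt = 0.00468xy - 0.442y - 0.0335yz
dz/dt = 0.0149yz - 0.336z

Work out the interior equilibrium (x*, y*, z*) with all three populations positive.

From dz/dt = 0: 0.0149y* = 0.336, so y* = 22.6.
From dx/dt = 0: 0.924(1 - x*/603) = 0.0196·22.6, giving x* = 603·(1 - 0.478) = 315.
From dy/dt = 0: 0.00468·315 - 0.442 = 0.0335z*, so z* = 1.03/0.0335 = 30.8.

x* ≈ 315, y* ≈ 22.6, z* ≈ 30.8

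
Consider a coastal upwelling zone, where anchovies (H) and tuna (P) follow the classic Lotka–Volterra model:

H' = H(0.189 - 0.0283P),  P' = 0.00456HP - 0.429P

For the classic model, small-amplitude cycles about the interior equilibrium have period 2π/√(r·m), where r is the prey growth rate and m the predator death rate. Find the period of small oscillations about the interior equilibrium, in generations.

Here r = 0.189 and m = 0.429, so r·m = 0.0811.
ω = √0.0811 = 0.285 per generation, hence T = 2π/ω ≈ 22.1 generations.

T ≈ 22.1 generations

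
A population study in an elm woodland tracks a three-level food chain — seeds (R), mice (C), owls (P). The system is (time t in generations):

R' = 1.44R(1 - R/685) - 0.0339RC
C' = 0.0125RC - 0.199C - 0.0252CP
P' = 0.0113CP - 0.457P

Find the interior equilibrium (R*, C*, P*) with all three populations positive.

From dP/dt = 0: 0.0113C* = 0.457, so C* = 40.4.
From dR/dt = 0: 1.44(1 - R*/685) = 0.0339·40.4, giving R* = 685·(1 - 0.952) = 32.8.
From dC/dt = 0: 0.0125·32.8 - 0.199 = 0.0252P*, so P* = 0.211/0.0252 = 8.38.

R* ≈ 32.8, C* ≈ 40.4, P* ≈ 8.38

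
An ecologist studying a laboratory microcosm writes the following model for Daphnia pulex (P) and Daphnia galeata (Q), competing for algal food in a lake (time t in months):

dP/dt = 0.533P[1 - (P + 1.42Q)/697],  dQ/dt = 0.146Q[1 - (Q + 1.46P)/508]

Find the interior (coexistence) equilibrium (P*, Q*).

Setting both brackets to zero gives the nullclines P + 1.42Q = 697 and 1.46P + Q = 508.
Substituting Q = 508 - 1.46P into the first: P(1 - 1.42·1.46) = 697 - 1.42·508.
So P* = -24.4/-1.07 = 22.7, and then Q* = 508 - 1.46·22.7 = 475.

P* ≈ 22.7, Q* ≈ 475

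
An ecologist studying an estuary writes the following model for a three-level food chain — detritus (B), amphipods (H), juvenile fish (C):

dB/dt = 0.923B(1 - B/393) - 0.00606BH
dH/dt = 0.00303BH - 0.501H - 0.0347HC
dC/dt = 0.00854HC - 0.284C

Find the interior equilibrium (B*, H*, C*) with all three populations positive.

From dC/dt = 0: 0.00854H* = 0.284, so H* = 33.3.
From dB/dt = 0: 0.923(1 - B*/393) = 0.00606·33.3, giving B* = 393·(1 - 0.218) = 307.
From dH/dt = 0: 0.00303·307 - 0.501 = 0.0347C*, so C* = 0.43/0.0347 = 12.4.

B* ≈ 307, H* ≈ 33.3, C* ≈ 12.4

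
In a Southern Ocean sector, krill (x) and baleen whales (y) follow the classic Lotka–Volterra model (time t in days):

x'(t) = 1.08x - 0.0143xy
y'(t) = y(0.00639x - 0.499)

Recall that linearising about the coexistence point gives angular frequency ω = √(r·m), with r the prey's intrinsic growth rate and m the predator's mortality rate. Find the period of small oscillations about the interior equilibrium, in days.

Here r = 1.08 and m = 0.499, so r·m = 0.539.
ω = √0.539 = 0.734 per day, hence T = 2π/ω ≈ 8.56 days.

T ≈ 8.56 days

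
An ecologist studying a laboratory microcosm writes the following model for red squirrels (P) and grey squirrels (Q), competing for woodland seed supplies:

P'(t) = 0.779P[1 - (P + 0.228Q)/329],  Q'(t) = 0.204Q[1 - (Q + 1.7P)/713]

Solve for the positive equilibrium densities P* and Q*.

P* ≈ 272, Q* ≈ 251

Setting both brackets to zero gives the nullclines P + 0.228Q = 329 and 1.7P + Q = 713.
Substituting Q = 713 - 1.7P into the first: P(1 - 0.228·1.7) = 329 - 0.228·713.
So P* = 166/0.612 = 272, and then Q* = 713 - 1.7·272 = 251.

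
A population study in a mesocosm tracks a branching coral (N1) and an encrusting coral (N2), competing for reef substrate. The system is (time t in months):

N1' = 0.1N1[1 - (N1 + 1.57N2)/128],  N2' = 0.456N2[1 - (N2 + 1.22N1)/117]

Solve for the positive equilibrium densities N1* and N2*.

N1* ≈ 60.8, N2* ≈ 42.8

Setting both brackets to zero gives the nullclines N1 + 1.57N2 = 128 and 1.22N1 + N2 = 117.
Substituting N2 = 117 - 1.22N1 into the first: N1(1 - 1.57·1.22) = 128 - 1.57·117.
So N1* = -55.7/-0.915 = 60.8, and then N2* = 117 - 1.22·60.8 = 42.8.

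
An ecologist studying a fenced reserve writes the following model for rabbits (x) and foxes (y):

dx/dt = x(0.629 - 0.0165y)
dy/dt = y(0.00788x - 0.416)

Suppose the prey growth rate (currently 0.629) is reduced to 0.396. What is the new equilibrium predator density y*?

y* ≈ 24

At the interior fixed point, setting dx/dt = 0 with x > 0 fixes y* = (prey growth rate)/(xy coefficient) — independent of the other coefficients.
With the change, y* = 0.396/0.0165 = 24; it falls from 38.1.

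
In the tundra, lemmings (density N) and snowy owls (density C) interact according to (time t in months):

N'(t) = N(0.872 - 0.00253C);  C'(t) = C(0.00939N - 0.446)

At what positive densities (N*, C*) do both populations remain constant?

N* ≈ 47.5, C* ≈ 345

Set dC/dt = 0 with C > 0: 0.00939N - 0.446 = 0, so N* = 0.446/0.00939 = 47.5.
Set dN/dt = 0 with N > 0: 0.872 - 0.00253C = 0, so C* = 0.872/0.00253 = 345.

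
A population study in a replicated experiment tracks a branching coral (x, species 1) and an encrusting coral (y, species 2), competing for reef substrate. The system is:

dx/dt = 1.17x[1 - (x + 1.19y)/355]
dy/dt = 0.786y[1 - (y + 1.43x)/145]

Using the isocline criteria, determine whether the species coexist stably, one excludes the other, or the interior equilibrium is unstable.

Compare the nullcline intercepts: K1/α12 = 355/1.19 = 298 > K2 = 145; K2/α21 = 145/1.43 = 101 < K1 = 355.
Since the inequalities point opposite ways, species 1 can invade but species 2 cannot.

species 1 excludes species 2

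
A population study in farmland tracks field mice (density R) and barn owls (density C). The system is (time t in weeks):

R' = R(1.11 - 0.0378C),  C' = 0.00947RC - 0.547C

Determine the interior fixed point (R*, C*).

Set dC/dt = 0 with C > 0: 0.00947R - 0.547 = 0, so R* = 0.547/0.00947 = 57.8.
Set dR/dt = 0 with R > 0: 1.11 - 0.0378C = 0, so C* = 1.11/0.0378 = 29.4.

R* ≈ 57.8, C* ≈ 29.4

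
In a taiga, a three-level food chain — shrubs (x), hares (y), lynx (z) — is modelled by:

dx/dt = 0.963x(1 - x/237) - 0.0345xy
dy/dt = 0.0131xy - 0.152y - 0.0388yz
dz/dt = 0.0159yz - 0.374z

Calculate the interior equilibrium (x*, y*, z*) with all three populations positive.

From dz/dt = 0: 0.0159y* = 0.374, so y* = 23.5.
From dx/dt = 0: 0.963(1 - x*/237) = 0.0345·23.5, giving x* = 237·(1 - 0.843) = 37.3.
From dy/dt = 0: 0.0131·37.3 - 0.152 = 0.0388z*, so z* = 0.336/0.0388 = 8.67.

x* ≈ 37.3, y* ≈ 23.5, z* ≈ 8.67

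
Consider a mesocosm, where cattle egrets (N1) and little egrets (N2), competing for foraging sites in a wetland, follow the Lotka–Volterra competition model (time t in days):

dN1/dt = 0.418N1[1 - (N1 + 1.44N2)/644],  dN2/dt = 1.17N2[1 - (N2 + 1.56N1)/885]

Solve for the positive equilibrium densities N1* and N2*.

Setting both brackets to zero gives the nullclines N1 + 1.44N2 = 644 and 1.56N1 + N2 = 885.
Substituting N2 = 885 - 1.56N1 into the first: N1(1 - 1.44·1.56) = 644 - 1.44·885.
So N1* = -630/-1.25 = 506, and then N2* = 885 - 1.56·506 = 96.

N1* ≈ 506, N2* ≈ 96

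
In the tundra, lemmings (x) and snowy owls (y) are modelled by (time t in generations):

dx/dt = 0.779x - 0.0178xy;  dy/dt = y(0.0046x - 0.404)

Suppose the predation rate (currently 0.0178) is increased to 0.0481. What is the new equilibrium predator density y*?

y* ≈ 16.2

At the interior fixed point, setting dx/dt = 0 with x > 0 fixes y* = (prey growth rate)/(xy coefficient) — independent of the other coefficients.
With the change, y* = 0.779/0.0481 = 16.2; it falls from 43.8.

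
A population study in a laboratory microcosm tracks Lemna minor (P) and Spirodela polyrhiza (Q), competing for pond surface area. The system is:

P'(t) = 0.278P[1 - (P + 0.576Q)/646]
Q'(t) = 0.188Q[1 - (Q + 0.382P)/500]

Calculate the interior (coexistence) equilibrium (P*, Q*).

P* ≈ 459, Q* ≈ 325

Setting both brackets to zero gives the nullclines P + 0.576Q = 646 and 0.382P + Q = 500.
Substituting Q = 500 - 0.382P into the first: P(1 - 0.576·0.382) = 646 - 0.576·500.
So P* = 358/0.78 = 459, and then Q* = 500 - 0.382·459 = 325.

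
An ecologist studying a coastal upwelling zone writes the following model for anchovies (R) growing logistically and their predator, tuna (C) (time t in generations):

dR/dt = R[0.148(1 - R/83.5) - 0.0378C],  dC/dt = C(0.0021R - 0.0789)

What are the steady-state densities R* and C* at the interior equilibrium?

From dC/dt = 0 with C > 0: 0.0021R* = 0.0789, so R* = 37.6.
Substitute into dR/dt = 0: 0.148(1 - 37.6/83.5) = 0.0378C*.
The bracket is 0.55, giving C* = 0.0814/0.0378 = 2.15.

R* ≈ 37.6, C* ≈ 2.15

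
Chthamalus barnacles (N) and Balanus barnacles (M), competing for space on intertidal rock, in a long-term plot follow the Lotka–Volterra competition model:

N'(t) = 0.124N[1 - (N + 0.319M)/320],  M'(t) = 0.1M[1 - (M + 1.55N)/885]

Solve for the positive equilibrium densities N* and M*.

N* ≈ 74.5, M* ≈ 769

Setting both brackets to zero gives the nullclines N + 0.319M = 320 and 1.55N + M = 885.
Substituting M = 885 - 1.55N into the first: N(1 - 0.319·1.55) = 320 - 0.319·885.
So N* = 37.7/0.506 = 74.5, and then M* = 885 - 1.55·74.5 = 769.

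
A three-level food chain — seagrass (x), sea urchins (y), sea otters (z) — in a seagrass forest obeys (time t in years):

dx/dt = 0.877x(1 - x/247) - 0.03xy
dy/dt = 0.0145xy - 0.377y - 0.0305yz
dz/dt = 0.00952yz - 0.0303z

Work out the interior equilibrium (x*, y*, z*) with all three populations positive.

x* ≈ 220, y* ≈ 3.18, z* ≈ 92.3

From dz/dt = 0: 0.00952y* = 0.0303, so y* = 3.18.
From dx/dt = 0: 0.877(1 - x*/247) = 0.03·3.18, giving x* = 247·(1 - 0.109) = 220.
From dy/dt = 0: 0.0145·220 - 0.377 = 0.0305z*, so z* = 2.81/0.0305 = 92.3.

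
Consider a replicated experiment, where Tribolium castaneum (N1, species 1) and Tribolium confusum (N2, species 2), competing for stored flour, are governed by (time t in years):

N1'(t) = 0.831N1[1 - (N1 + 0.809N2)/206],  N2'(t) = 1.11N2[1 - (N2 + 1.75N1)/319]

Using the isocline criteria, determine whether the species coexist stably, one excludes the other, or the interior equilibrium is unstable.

unstable coexistence (outcome depends on initial conditions)

Compare the nullcline intercepts: K1/α12 = 206/0.809 = 255 < K2 = 319; K2/α21 = 319/1.75 = 182 < K1 = 206.
Since both are reversed, neither can invade when rare; the interior point is a saddle.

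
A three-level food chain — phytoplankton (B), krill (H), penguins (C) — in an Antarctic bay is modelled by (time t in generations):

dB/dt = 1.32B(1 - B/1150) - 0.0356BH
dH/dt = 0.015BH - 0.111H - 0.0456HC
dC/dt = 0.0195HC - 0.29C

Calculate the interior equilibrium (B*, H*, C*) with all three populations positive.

From dC/dt = 0: 0.0195H* = 0.29, so H* = 14.9.
From dB/dt = 0: 1.32(1 - B*/1150) = 0.0356·14.9, giving B* = 1150·(1 - 0.401) = 689.
From dH/dt = 0: 0.015·689 - 0.111 = 0.0456C*, so C* = 10.2/0.0456 = 224.

B* ≈ 689, H* ≈ 14.9, C* ≈ 224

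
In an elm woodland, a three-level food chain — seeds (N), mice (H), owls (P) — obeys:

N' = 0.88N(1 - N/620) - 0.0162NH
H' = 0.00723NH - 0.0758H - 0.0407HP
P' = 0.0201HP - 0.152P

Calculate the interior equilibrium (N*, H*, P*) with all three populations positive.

N* ≈ 534, H* ≈ 7.56, P* ≈ 92.9

From dP/dt = 0: 0.0201H* = 0.152, so H* = 7.56.
From dN/dt = 0: 0.88(1 - N*/620) = 0.0162·7.56, giving N* = 620·(1 - 0.139) = 534.
From dH/dt = 0: 0.00723·534 - 0.0758 = 0.0407P*, so P* = 3.78/0.0407 = 92.9.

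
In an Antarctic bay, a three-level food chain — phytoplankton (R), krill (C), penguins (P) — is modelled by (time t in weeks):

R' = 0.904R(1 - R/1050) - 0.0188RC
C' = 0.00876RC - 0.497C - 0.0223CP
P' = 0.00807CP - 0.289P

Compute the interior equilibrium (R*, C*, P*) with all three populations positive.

R* ≈ 268, C* ≈ 35.8, P* ≈ 83

From dP/dt = 0: 0.00807C* = 0.289, so C* = 35.8.
From dR/dt = 0: 0.904(1 - R*/1050) = 0.0188·35.8, giving R* = 1050·(1 - 0.745) = 268.
From dC/dt = 0: 0.00876·268 - 0.497 = 0.0223P*, so P* = 1.85/0.0223 = 83.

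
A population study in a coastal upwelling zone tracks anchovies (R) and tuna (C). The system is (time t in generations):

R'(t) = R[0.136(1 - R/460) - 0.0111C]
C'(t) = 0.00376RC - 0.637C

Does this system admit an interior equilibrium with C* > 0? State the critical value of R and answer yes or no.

The predator equation gives dC/dt > 0 only when R > 0.637/0.00376 = 169.
Without the predator, R → K = 460. Since 460 > 169, the predator can invade and persist.

Threshold R = 169; K > 169, so yes, the predator persists.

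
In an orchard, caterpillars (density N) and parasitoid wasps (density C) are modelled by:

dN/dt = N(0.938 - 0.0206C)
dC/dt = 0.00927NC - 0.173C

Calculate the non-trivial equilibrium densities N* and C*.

N* ≈ 18.7, C* ≈ 45.5

Set dC/dt = 0 with C > 0: 0.00927N - 0.173 = 0, so N* = 0.173/0.00927 = 18.7.
Set dN/dt = 0 with N > 0: 0.938 - 0.0206C = 0, so C* = 0.938/0.0206 = 45.5.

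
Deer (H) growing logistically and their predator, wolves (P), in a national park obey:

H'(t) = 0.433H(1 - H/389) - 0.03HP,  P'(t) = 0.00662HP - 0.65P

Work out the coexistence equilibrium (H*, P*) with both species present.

From dP/dt = 0 with P > 0: 0.00662H* = 0.65, so H* = 98.2.
Substitute into dH/dt = 0: 0.433(1 - 98.2/389) = 0.03P*.
The bracket is 0.748, giving P* = 0.324/0.03 = 10.8.

H* ≈ 98.2, P* ≈ 10.8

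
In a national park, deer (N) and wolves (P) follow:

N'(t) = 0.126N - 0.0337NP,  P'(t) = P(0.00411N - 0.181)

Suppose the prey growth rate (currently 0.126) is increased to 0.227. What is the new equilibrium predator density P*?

P* ≈ 6.74

At the interior fixed point, setting dN/dt = 0 with N > 0 fixes P* = (prey growth rate)/(NP coefficient) — independent of the other coefficients.
With the change, P* = 0.227/0.0337 = 6.74; it rises from 3.74.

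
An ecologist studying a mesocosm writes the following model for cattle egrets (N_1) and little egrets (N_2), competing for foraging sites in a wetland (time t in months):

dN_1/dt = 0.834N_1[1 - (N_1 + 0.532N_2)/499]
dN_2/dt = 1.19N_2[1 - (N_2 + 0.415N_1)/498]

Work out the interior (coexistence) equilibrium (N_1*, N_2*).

Setting both brackets to zero gives the nullclines N_1 + 0.532N_2 = 499 and 0.415N_1 + N_2 = 498.
Substituting N_2 = 498 - 0.415N_1 into the first: N_1(1 - 0.532·0.415) = 499 - 0.532·498.
So N_1* = 234/0.779 = 300, and then N_2* = 498 - 0.415·300 = 373.

N_1* ≈ 300, N_2* ≈ 373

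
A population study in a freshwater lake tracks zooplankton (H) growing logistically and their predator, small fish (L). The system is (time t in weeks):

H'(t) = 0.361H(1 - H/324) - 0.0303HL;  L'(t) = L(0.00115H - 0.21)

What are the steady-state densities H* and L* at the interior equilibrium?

H* ≈ 183, L* ≈ 5.2

From dL/dt = 0 with L > 0: 0.00115H* = 0.21, so H* = 183.
Substitute into dH/dt = 0: 0.361(1 - 183/324) = 0.0303L*.
The bracket is 0.436, giving L* = 0.158/0.0303 = 5.2.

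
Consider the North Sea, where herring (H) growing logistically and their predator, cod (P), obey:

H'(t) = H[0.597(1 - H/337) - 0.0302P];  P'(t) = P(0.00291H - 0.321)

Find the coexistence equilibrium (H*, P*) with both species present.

From dP/dt = 0 with P > 0: 0.00291H* = 0.321, so H* = 110.
Substitute into dH/dt = 0: 0.597(1 - 110/337) = 0.0302P*.
The bracket is 0.673, giving P* = 0.402/0.0302 = 13.3.

H* ≈ 110, P* ≈ 13.3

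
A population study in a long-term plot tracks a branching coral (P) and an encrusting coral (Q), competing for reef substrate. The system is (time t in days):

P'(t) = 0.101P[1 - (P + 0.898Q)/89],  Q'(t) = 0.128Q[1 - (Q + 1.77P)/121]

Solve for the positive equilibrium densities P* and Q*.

P* ≈ 33.3, Q* ≈ 62

Setting both brackets to zero gives the nullclines P + 0.898Q = 89 and 1.77P + Q = 121.
Substituting Q = 121 - 1.77P into the first: P(1 - 0.898·1.77) = 89 - 0.898·121.
So P* = -19.7/-0.589 = 33.3, and then Q* = 121 - 1.77·33.3 = 62.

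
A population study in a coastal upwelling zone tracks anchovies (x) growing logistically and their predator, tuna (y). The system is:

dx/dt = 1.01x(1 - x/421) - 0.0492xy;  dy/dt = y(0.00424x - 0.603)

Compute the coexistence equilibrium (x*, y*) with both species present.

From dy/dt = 0 with y > 0: 0.00424x* = 0.603, so x* = 142.
Substitute into dx/dt = 0: 1.01(1 - 142/421) = 0.0492y*.
The bracket is 0.662, giving y* = 0.669/0.0492 = 13.6.

x* ≈ 142, y* ≈ 13.6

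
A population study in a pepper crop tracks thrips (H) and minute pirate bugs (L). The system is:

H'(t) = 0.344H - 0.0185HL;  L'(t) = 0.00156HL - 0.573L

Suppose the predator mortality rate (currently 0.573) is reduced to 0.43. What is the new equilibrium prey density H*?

H* ≈ 276

At the interior fixed point, setting dL/dt = 0 with L > 0 fixes H* = (predator death rate)/(HL coefficient) — independent of the other coefficients.
With the change, H* = 0.43/0.00156 = 276; it falls from 367.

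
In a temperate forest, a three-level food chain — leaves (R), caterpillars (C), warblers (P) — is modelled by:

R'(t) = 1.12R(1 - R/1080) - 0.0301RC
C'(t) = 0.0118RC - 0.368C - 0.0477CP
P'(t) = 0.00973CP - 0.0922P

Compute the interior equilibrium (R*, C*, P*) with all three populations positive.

From dP/dt = 0: 0.00973C* = 0.0922, so C* = 9.48.
From dR/dt = 0: 1.12(1 - R*/1080) = 0.0301·9.48, giving R* = 1080·(1 - 0.255) = 805.
From dC/dt = 0: 0.0118·805 - 0.368 = 0.0477P*, so P* = 9.13/0.0477 = 191.

R* ≈ 805, C* ≈ 9.48, P* ≈ 191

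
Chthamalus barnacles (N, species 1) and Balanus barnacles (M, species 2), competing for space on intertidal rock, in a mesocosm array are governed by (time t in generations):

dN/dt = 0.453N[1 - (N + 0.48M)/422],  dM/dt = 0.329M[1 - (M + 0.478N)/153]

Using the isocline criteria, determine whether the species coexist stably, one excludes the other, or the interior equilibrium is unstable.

species 1 excludes species 2

Compare the nullcline intercepts: K1/α12 = 422/0.48 = 879 > K2 = 153; K2/α21 = 153/0.478 = 320 < K1 = 422.
Since the inequalities point opposite ways, species 1 can invade but species 2 cannot.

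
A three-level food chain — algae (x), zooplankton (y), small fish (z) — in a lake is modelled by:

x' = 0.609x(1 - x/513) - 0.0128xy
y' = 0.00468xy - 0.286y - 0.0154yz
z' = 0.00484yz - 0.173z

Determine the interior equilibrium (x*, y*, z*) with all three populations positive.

x* ≈ 128, y* ≈ 35.7, z* ≈ 20.2

From dz/dt = 0: 0.00484y* = 0.173, so y* = 35.7.
From dx/dt = 0: 0.609(1 - x*/513) = 0.0128·35.7, giving x* = 513·(1 - 0.751) = 128.
From dy/dt = 0: 0.00468·128 - 0.286 = 0.0154z*, so z* = 0.311/0.0154 = 20.2.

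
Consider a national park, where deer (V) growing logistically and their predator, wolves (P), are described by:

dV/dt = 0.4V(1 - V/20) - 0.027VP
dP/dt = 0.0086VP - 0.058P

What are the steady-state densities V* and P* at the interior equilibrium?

V* ≈ 6.74, P* ≈ 9.82

From dP/dt = 0 with P > 0: 0.0086V* = 0.058, so V* = 6.74.
Substitute into dV/dt = 0: 0.4(1 - 6.74/20) = 0.027P*.
The bracket is 0.663, giving P* = 0.265/0.027 = 9.82.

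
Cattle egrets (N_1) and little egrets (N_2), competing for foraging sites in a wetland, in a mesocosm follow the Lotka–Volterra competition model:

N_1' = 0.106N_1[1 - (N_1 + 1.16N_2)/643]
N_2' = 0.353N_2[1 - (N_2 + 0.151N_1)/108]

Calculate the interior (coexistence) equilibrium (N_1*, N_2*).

N_1* ≈ 628, N_2* ≈ 13.2

Setting both brackets to zero gives the nullclines N_1 + 1.16N_2 = 643 and 0.151N_1 + N_2 = 108.
Substituting N_2 = 108 - 0.151N_1 into the first: N_1(1 - 1.16·0.151) = 643 - 1.16·108.
So N_1* = 518/0.825 = 628, and then N_2* = 108 - 0.151·628 = 13.2.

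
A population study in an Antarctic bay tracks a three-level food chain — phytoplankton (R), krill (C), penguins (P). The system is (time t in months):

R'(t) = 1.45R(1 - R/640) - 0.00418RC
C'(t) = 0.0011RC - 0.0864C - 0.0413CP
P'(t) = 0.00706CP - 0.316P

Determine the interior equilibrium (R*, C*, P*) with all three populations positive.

R* ≈ 557, C* ≈ 44.8, P* ≈ 12.8

From dP/dt = 0: 0.00706C* = 0.316, so C* = 44.8.
From dR/dt = 0: 1.45(1 - R*/640) = 0.00418·44.8, giving R* = 640·(1 - 0.129) = 557.
From dC/dt = 0: 0.0011·557 - 0.0864 = 0.0413P*, so P* = 0.527/0.0413 = 12.8.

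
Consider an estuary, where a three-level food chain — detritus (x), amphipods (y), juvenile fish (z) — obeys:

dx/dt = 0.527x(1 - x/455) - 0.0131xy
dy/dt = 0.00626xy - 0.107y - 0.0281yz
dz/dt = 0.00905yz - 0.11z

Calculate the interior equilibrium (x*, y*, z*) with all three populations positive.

x* ≈ 318, y* ≈ 12.2, z* ≈ 66.9

From dz/dt = 0: 0.00905y* = 0.11, so y* = 12.2.
From dx/dt = 0: 0.527(1 - x*/455) = 0.0131·12.2, giving x* = 455·(1 - 0.302) = 318.
From dy/dt = 0: 0.00626·318 - 0.107 = 0.0281z*, so z* = 1.88/0.0281 = 66.9.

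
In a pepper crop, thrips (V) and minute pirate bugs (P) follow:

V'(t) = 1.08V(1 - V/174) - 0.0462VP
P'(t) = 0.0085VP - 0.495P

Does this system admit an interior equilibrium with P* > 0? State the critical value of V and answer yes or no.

The predator equation gives dP/dt > 0 only when V > 0.495/0.0085 = 58.2.
Without the predator, V → K = 174. Since 174 > 58.2, the predator can invade and persist.

Threshold V = 58.2; K > 58.2, so yes, the predator persists.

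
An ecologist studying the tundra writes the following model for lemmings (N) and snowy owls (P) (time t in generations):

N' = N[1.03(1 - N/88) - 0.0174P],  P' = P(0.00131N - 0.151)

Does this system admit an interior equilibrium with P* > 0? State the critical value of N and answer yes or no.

Threshold N = 115; K < 115, so no, the predator goes extinct.

The predator equation gives dP/dt > 0 only when N > 0.151/0.00131 = 115.
Without the predator, N → K = 88. Since 88 < 115, the predator cannot invade.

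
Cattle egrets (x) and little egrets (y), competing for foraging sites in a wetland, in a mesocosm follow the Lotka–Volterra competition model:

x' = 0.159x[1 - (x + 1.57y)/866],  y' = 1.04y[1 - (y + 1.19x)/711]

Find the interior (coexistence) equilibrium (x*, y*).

x* ≈ 288, y* ≈ 368

Setting both brackets to zero gives the nullclines x + 1.57y = 866 and 1.19x + y = 711.
Substituting y = 711 - 1.19x into the first: x(1 - 1.57·1.19) = 866 - 1.57·711.
So x* = -250/-0.868 = 288, and then y* = 711 - 1.19·288 = 368.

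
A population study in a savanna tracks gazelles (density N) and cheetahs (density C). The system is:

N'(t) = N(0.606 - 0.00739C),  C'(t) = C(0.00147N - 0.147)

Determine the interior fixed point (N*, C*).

Set dC/dt = 0 with C > 0: 0.00147N - 0.147 = 0, so N* = 0.147/0.00147 = 100.
Set dN/dt = 0 with N > 0: 0.606 - 0.00739C = 0, so C* = 0.606/0.00739 = 82.

N* ≈ 100, C* ≈ 82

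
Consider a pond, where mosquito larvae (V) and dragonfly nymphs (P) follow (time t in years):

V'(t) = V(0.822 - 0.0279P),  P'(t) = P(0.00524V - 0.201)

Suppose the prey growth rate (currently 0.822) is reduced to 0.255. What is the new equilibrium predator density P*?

P* ≈ 9.14

At the interior fixed point, setting dV/dt = 0 with V > 0 fixes P* = (prey growth rate)/(VP coefficient) — independent of the other coefficients.
With the change, P* = 0.255/0.0279 = 9.14; it falls from 29.5.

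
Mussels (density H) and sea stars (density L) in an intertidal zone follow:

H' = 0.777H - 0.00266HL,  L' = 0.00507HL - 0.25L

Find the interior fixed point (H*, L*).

H* ≈ 49.3, L* ≈ 292

Set dL/dt = 0 with L > 0: 0.00507H - 0.25 = 0, so H* = 0.25/0.00507 = 49.3.
Set dH/dt = 0 with H > 0: 0.777 - 0.00266L = 0, so L* = 0.777/0.00266 = 292.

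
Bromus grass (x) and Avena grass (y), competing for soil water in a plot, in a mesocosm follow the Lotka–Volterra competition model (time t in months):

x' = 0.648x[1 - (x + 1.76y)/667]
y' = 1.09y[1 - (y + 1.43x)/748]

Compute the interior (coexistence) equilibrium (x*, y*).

x* ≈ 428, y* ≈ 136

Setting both brackets to zero gives the nullclines x + 1.76y = 667 and 1.43x + y = 748.
Substituting y = 748 - 1.43x into the first: x(1 - 1.76·1.43) = 667 - 1.76·748.
So x* = -649/-1.52 = 428, and then y* = 748 - 1.43·428 = 136.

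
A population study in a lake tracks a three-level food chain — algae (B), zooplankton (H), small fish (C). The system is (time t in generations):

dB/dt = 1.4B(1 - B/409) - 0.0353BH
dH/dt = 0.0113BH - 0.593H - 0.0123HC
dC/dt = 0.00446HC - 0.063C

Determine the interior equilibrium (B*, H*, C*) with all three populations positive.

From dC/dt = 0: 0.00446H* = 0.063, so H* = 14.1.
From dB/dt = 0: 1.4(1 - B*/409) = 0.0353·14.1, giving B* = 409·(1 - 0.356) = 263.
From dH/dt = 0: 0.0113·263 - 0.593 = 0.0123C*, so C* = 2.38/0.0123 = 194.

B* ≈ 263, H* ≈ 14.1, C* ≈ 194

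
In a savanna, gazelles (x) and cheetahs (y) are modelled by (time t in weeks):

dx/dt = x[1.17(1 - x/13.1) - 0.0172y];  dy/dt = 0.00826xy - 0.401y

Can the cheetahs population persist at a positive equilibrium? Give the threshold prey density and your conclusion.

Threshold x = 48.5; K < 48.5, so no, the predator goes extinct.

The predator equation gives dy/dt > 0 only when x > 0.401/0.00826 = 48.5.
Without the predator, x → K = 13.1. Since 13.1 < 48.5, the predator cannot invade.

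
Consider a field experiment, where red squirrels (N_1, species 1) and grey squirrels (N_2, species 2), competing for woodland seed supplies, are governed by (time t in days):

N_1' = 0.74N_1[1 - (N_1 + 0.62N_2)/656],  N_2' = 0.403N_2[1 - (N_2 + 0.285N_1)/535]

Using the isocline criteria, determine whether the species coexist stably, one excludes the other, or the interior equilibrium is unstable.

Compare the nullcline intercepts: K1/α12 = 656/0.62 = 1060 > K2 = 535; K2/α21 = 535/0.285 = 1880 > K1 = 656.
Since both inequalities hold, each species can invade when rare, so the interior equilibrium is stable.

stable coexistence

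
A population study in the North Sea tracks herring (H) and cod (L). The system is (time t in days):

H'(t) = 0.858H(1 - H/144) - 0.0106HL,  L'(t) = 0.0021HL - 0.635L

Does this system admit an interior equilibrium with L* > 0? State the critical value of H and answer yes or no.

The predator equation gives dL/dt > 0 only when H > 0.635/0.0021 = 302.
Without the predator, H → K = 144. Since 144 < 302, the predator cannot invade.

Threshold H = 302; K < 302, so no, the predator goes extinct.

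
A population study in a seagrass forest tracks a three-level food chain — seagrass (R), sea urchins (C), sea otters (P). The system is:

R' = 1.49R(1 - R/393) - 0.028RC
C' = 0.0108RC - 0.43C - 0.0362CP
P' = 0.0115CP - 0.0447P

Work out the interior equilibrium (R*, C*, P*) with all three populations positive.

R* ≈ 364, C* ≈ 3.89, P* ≈ 96.8

From dP/dt = 0: 0.0115C* = 0.0447, so C* = 3.89.
From dR/dt = 0: 1.49(1 - R*/393) = 0.028·3.89, giving R* = 393·(1 - 0.073) = 364.
From dC/dt = 0: 0.0108·364 - 0.43 = 0.0362P*, so P* = 3.5/0.0362 = 96.8.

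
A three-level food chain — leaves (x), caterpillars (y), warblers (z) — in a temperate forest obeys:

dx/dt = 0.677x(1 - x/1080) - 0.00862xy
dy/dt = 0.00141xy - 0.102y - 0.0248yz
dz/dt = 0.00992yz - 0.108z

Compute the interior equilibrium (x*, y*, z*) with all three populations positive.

From dz/dt = 0: 0.00992y* = 0.108, so y* = 10.9.
From dx/dt = 0: 0.677(1 - x*/1080) = 0.00862·10.9, giving x* = 1080·(1 - 0.139) = 930.
From dy/dt = 0: 0.00141·930 - 0.102 = 0.0248z*, so z* = 1.21/0.0248 = 48.8.

x* ≈ 930, y* ≈ 10.9, z* ≈ 48.8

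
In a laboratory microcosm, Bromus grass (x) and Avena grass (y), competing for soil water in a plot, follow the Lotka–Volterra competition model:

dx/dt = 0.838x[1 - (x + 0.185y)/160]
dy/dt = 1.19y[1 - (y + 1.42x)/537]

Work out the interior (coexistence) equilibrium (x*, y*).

x* ≈ 82.3, y* ≈ 420

Setting both brackets to zero gives the nullclines x + 0.185y = 160 and 1.42x + y = 537.
Substituting y = 537 - 1.42x into the first: x(1 - 0.185·1.42) = 160 - 0.185·537.
So x* = 60.7/0.737 = 82.3, and then y* = 537 - 1.42·82.3 = 420.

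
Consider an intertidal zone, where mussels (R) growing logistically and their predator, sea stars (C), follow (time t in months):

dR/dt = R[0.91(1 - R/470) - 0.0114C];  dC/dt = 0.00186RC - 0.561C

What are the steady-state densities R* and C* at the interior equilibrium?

From dC/dt = 0 with C > 0: 0.00186R* = 0.561, so R* = 302.
Substitute into dR/dt = 0: 0.91(1 - 302/470) = 0.0114C*.
The bracket is 0.358, giving C* = 0.326/0.0114 = 28.6.

R* ≈ 302, C* ≈ 28.6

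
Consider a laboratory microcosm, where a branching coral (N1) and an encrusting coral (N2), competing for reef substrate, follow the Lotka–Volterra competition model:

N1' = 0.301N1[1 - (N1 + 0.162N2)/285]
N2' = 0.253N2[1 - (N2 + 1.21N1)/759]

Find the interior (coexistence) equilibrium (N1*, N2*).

N1* ≈ 202, N2* ≈ 515

Setting both brackets to zero gives the nullclines N1 + 0.162N2 = 285 and 1.21N1 + N2 = 759.
Substituting N2 = 759 - 1.21N1 into the first: N1(1 - 0.162·1.21) = 285 - 0.162·759.
So N1* = 162/0.804 = 202, and then N2* = 759 - 1.21·202 = 515.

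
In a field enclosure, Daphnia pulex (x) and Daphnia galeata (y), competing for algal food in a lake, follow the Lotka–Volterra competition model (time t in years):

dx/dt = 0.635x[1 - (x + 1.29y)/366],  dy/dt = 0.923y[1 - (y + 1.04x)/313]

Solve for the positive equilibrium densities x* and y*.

Setting both brackets to zero gives the nullclines x + 1.29y = 366 and 1.04x + y = 313.
Substituting y = 313 - 1.04x into the first: x(1 - 1.29·1.04) = 366 - 1.29·313.
So x* = -37.8/-0.342 = 111, and then y* = 313 - 1.04·111 = 198.

x* ≈ 111, y* ≈ 198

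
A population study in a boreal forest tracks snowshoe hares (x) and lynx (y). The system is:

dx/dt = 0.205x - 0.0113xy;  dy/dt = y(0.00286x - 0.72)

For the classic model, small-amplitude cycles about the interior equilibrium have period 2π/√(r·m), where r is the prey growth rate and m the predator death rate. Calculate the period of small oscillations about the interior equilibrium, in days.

Here r = 0.205 and m = 0.72, so r·m = 0.148.
ω = √0.148 = 0.384 per day, hence T = 2π/ω ≈ 16.4 days.

T ≈ 16.4 days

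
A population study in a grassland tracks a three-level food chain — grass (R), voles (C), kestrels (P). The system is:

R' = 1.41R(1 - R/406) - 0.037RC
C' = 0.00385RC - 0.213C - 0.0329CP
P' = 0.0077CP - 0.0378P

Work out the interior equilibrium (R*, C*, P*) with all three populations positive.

R* ≈ 354, C* ≈ 4.91, P* ≈ 34.9

From dP/dt = 0: 0.0077C* = 0.0378, so C* = 4.91.
From dR/dt = 0: 1.41(1 - R*/406) = 0.037·4.91, giving R* = 406·(1 - 0.129) = 354.
From dC/dt = 0: 0.00385·354 - 0.213 = 0.0329P*, so P* = 1.15/0.0329 = 34.9.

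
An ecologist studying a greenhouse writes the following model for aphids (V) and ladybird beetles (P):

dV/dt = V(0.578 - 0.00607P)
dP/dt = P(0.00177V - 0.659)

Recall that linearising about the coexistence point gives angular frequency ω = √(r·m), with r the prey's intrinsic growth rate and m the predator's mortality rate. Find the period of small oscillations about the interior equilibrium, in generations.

Here r = 0.578 and m = 0.659, so r·m = 0.381.
ω = √0.381 = 0.617 per generation, hence T = 2π/ω ≈ 10.2 generations.

T ≈ 10.2 generations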